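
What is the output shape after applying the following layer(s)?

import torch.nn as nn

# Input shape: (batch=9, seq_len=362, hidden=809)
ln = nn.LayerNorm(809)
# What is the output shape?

Input shape: (9, 362, 809)
Output shape: (9, 362, 809)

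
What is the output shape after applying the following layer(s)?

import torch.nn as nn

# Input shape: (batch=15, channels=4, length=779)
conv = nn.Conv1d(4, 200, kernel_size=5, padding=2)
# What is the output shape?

Input shape: (15, 4, 779)
Output shape: (15, 200, 779)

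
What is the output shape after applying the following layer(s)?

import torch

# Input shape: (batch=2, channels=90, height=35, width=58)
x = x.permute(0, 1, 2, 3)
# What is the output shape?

Input shape: (2, 90, 35, 58)
Output shape: (2, 90, 35, 58)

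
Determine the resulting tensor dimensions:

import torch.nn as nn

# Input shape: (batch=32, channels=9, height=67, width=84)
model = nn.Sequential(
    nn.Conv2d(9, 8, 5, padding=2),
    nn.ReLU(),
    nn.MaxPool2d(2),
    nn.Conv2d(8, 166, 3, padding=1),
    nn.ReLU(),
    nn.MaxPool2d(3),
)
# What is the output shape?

Input shape: (32, 9, 67, 84)
  -> after first Conv2d: (32, 8, 67, 84)
  -> after first MaxPool2d: (32, 8, 33, 42)
  -> after second Conv2d: (32, 166, 33, 42)
Output shape: (32, 166, 11, 14)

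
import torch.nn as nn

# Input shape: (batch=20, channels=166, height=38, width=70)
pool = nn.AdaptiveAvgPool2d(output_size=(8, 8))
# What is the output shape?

Input shape: (20, 166, 38, 70)
Output shape: (20, 166, 8, 8)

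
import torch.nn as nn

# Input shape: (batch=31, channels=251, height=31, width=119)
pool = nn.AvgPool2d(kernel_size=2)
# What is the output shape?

Input shape: (31, 251, 31, 119)
Output shape: (31, 251, 15, 59)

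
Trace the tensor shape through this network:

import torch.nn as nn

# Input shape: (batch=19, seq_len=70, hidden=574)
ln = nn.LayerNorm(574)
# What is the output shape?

Input shape: (19, 70, 574)
Output shape: (19, 70, 574)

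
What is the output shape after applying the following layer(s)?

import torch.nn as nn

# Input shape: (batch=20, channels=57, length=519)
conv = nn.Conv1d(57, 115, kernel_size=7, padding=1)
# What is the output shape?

Input shape: (20, 57, 519)
Output shape: (20, 115, 515)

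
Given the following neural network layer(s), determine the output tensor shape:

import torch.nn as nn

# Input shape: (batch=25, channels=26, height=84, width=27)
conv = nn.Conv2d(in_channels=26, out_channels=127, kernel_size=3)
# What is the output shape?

Input shape: (25, 26, 84, 27)
Output shape: (25, 127, 82, 25)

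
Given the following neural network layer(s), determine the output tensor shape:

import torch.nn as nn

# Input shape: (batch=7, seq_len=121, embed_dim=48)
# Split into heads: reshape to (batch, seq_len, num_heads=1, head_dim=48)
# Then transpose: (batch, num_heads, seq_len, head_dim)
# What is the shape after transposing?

Input shape: (7, 121, 48)
  -> after reshape: (7, 121, 1, 48)
Output shape: (7, 1, 121, 48)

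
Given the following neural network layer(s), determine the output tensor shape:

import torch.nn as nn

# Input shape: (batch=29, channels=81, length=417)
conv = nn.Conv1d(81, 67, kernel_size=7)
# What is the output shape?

Input shape: (29, 81, 417)
Output shape: (29, 67, 411)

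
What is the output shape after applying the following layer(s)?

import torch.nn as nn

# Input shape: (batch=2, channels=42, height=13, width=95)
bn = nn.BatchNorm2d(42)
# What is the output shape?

Input shape: (2, 42, 13, 95)
Output shape: (2, 42, 13, 95)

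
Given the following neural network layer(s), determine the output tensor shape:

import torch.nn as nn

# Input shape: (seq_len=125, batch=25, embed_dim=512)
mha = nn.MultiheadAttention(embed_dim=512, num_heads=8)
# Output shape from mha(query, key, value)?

Input shape: (125, 25, 512)
Output shape: (125, 25, 512)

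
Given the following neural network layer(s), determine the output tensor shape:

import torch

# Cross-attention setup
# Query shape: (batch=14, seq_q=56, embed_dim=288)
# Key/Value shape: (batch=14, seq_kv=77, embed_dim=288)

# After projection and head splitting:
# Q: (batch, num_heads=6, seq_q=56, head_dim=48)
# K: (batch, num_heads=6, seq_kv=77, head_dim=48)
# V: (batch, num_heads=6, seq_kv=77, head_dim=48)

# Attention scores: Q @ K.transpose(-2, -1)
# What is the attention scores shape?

Input shape: (14, 56, 288)
Output shape: (14, 6, 56, 77)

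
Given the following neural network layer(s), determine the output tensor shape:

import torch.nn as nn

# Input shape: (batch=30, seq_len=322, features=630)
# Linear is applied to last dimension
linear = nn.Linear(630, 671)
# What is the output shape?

Input shape: (30, 322, 630)
Output shape: (30, 322, 671)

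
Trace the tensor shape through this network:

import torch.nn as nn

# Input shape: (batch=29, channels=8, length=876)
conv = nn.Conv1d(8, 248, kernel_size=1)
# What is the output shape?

Input shape: (29, 8, 876)
Output shape: (29, 248, 876)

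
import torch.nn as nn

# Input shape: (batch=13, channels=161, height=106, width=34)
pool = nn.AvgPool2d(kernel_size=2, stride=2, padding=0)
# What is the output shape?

Input shape: (13, 161, 106, 34)
Output shape: (13, 161, 53, 17)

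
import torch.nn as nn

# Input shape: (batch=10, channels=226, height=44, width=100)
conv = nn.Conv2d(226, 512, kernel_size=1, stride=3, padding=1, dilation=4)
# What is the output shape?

Input shape: (10, 226, 44, 100)
Output shape: (10, 512, 16, 34)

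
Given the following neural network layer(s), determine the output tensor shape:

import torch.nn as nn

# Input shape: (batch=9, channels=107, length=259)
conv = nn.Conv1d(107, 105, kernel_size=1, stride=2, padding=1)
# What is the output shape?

Input shape: (9, 107, 259)
Output shape: (9, 105, 131)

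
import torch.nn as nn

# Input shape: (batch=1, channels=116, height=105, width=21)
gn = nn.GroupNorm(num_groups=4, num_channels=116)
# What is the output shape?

Input shape: (1, 116, 105, 21)
Output shape: (1, 116, 105, 21)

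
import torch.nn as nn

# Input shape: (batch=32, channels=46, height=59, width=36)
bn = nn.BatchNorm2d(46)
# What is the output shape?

Input shape: (32, 46, 59, 36)
Output shape: (32, 46, 59, 36)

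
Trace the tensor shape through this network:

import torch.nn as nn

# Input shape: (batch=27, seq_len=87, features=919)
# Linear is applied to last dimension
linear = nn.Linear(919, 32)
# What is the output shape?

Input shape: (27, 87, 919)
Output shape: (27, 87, 32)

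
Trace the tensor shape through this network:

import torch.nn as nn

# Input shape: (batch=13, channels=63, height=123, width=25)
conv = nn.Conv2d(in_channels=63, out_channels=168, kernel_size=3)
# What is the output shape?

Input shape: (13, 63, 123, 25)
Output shape: (13, 168, 121, 23)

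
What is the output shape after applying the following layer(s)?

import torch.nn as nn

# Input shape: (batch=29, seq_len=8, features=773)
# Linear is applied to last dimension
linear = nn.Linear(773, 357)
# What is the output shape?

Input shape: (29, 8, 773)
Output shape: (29, 8, 357)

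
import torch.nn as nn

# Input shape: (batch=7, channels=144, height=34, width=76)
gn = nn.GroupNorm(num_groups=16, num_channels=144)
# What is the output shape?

Input shape: (7, 144, 34, 76)
Output shape: (7, 144, 34, 76)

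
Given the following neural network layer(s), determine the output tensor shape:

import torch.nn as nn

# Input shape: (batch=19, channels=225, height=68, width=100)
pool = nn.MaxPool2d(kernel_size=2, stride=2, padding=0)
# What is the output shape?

Input shape: (19, 225, 68, 100)
Output shape: (19, 225, 34, 50)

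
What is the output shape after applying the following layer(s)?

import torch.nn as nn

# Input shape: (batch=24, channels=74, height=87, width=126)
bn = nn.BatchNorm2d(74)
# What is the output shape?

Input shape: (24, 74, 87, 126)
Output shape: (24, 74, 87, 126)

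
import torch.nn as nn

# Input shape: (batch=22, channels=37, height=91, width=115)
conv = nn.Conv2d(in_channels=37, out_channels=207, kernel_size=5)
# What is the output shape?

Input shape: (22, 37, 91, 115)
Output shape: (22, 207, 87, 111)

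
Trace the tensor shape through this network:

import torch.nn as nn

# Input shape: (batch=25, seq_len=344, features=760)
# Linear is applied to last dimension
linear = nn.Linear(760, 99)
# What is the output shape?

Input shape: (25, 344, 760)
Output shape: (25, 344, 99)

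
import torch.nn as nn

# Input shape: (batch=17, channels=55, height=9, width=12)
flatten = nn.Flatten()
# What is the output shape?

Input shape: (17, 55, 9, 12)
Output shape: (17, 5940)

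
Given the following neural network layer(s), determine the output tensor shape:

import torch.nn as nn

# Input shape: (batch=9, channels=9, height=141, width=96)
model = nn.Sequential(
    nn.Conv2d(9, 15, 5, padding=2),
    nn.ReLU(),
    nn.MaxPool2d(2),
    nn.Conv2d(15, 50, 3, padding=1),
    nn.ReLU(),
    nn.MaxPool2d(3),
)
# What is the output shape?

Input shape: (9, 9, 141, 96)
  -> after first Conv2d: (9, 15, 141, 96)
  -> after first MaxPool2d: (9, 15, 70, 48)
  -> after second Conv2d: (9, 50, 70, 48)
Output shape: (9, 50, 23, 16)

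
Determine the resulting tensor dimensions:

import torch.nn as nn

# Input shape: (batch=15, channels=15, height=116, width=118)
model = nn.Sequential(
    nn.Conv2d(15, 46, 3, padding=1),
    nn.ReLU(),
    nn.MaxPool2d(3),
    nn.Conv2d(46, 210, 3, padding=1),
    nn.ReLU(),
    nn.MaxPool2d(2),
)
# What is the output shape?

Input shape: (15, 15, 116, 118)
  -> after first Conv2d: (15, 46, 116, 118)
  -> after first MaxPool2d: (15, 46, 38, 39)
  -> after second Conv2d: (15, 210, 38, 39)
Output shape: (15, 210, 19, 19)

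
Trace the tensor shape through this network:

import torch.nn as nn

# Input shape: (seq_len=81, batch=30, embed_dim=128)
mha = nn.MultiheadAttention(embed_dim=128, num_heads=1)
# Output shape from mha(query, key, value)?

Input shape: (81, 30, 128)
Output shape: (81, 30, 128)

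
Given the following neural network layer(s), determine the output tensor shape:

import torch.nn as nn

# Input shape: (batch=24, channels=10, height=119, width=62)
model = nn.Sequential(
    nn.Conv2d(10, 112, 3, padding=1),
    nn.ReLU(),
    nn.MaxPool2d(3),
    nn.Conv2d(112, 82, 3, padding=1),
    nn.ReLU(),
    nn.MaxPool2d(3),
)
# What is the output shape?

Input shape: (24, 10, 119, 62)
  -> after first Conv2d: (24, 112, 119, 62)
  -> after first MaxPool2d: (24, 112, 39, 20)
  -> after second Conv2d: (24, 82, 39, 20)
Output shape: (24, 82, 13, 6)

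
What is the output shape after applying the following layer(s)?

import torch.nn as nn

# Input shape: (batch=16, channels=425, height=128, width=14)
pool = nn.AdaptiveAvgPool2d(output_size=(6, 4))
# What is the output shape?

Input shape: (16, 425, 128, 14)
Output shape: (16, 425, 6, 4)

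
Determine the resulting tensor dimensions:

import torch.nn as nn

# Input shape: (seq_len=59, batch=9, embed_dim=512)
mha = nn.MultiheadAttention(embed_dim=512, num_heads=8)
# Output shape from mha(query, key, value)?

Input shape: (59, 9, 512)
Output shape: (59, 9, 512)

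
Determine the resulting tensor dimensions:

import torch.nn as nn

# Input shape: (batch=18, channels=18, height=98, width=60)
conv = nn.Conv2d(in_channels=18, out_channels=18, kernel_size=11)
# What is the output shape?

Input shape: (18, 18, 98, 60)
Output shape: (18, 18, 88, 50)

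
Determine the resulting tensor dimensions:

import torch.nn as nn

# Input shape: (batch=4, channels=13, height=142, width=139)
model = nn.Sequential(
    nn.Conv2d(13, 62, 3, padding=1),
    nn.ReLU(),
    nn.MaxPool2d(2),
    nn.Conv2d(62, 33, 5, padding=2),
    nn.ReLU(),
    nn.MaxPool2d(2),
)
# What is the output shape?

Input shape: (4, 13, 142, 139)
  -> after first Conv2d: (4, 62, 142, 139)
  -> after first MaxPool2d: (4, 62, 71, 69)
  -> after second Conv2d: (4, 33, 71, 69)
Output shape: (4, 33, 35, 34)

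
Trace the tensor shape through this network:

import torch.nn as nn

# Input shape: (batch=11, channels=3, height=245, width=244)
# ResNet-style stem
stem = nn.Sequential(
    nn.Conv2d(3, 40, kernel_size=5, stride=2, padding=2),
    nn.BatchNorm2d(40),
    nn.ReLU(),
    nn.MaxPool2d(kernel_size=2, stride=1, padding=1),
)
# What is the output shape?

Input shape: (11, 3, 245, 244)
  -> after Conv2d 5x5 stride=2: (11, 40, 123, 122)
Output shape: (11, 40, 124, 123)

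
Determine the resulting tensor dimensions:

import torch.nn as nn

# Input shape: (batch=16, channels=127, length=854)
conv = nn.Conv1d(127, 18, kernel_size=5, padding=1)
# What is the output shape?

Input shape: (16, 127, 854)
Output shape: (16, 18, 852)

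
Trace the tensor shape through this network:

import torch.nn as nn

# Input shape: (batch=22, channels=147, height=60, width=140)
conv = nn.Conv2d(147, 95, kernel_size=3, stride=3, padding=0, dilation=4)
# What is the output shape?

Input shape: (22, 147, 60, 140)
Output shape: (22, 95, 18, 44)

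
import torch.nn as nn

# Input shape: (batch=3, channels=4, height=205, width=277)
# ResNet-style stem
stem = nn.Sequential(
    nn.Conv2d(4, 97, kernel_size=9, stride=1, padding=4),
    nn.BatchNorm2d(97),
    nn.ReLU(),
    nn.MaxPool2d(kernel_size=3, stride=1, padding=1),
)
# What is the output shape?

Input shape: (3, 4, 205, 277)
  -> after Conv2d 9x9 stride=1: (3, 97, 205, 277)
Output shape: (3, 97, 205, 277)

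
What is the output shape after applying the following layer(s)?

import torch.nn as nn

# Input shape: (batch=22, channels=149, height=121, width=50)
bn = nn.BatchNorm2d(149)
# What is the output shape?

Input shape: (22, 149, 121, 50)
Output shape: (22, 149, 121, 50)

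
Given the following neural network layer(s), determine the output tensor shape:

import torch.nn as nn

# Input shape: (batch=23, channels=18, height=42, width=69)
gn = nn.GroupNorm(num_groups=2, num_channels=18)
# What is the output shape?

Input shape: (23, 18, 42, 69)
Output shape: (23, 18, 42, 69)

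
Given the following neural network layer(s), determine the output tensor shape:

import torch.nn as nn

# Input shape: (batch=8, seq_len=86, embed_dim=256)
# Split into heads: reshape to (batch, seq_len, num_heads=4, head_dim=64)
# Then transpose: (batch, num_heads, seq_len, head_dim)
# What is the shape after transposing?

Input shape: (8, 86, 256)
  -> after reshape: (8, 86, 4, 64)
Output shape: (8, 4, 86, 64)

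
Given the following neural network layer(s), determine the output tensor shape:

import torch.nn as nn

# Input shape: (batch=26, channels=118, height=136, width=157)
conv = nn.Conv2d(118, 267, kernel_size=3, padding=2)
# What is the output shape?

Input shape: (26, 118, 136, 157)
Output shape: (26, 267, 138, 159)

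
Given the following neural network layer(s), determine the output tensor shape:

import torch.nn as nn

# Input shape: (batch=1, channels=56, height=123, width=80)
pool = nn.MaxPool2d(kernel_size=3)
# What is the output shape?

Input shape: (1, 56, 123, 80)
Output shape: (1, 56, 41, 26)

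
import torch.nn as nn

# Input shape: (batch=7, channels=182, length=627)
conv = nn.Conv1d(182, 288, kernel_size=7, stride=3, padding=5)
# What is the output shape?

Input shape: (7, 182, 627)
Output shape: (7, 288, 211)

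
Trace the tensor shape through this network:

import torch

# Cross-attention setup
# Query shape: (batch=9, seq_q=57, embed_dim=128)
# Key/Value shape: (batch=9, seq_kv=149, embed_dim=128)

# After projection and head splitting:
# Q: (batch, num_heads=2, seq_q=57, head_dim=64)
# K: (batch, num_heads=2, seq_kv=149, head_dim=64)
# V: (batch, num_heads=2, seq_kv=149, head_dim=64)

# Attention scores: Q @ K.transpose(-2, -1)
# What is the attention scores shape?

Input shape: (9, 57, 128)
Output shape: (9, 2, 57, 149)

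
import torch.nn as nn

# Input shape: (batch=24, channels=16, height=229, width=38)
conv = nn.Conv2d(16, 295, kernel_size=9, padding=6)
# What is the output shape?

Input shape: (24, 16, 229, 38)
Output shape: (24, 295, 233, 42)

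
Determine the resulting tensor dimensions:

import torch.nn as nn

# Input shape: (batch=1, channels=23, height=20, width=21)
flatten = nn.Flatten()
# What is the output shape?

Input shape: (1, 23, 20, 21)
Output shape: (1, 9660)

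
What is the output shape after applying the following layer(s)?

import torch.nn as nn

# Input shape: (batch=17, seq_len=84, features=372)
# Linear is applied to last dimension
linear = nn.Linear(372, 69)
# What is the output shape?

Input shape: (17, 84, 372)
Output shape: (17, 84, 69)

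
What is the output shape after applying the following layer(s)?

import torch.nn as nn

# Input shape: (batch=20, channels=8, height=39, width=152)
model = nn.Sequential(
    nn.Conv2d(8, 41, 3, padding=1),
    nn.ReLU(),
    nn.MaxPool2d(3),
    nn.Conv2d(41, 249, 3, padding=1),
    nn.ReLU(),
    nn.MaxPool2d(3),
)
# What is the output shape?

Input shape: (20, 8, 39, 152)
  -> after first Conv2d: (20, 41, 39, 152)
  -> after first MaxPool2d: (20, 41, 13, 50)
  -> after second Conv2d: (20, 249, 13, 50)
Output shape: (20, 249, 4, 16)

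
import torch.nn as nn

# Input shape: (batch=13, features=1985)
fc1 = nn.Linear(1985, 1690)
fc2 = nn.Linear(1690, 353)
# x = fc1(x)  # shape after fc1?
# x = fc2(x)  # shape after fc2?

Input shape: (13, 1985)
  -> after fc1: (13, 1690)
Output shape: (13, 353)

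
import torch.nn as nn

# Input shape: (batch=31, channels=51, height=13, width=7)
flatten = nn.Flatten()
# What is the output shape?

Input shape: (31, 51, 13, 7)
Output shape: (31, 4641)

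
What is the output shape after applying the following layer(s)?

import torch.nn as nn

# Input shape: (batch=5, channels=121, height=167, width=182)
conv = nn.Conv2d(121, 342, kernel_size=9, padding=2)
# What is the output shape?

Input shape: (5, 121, 167, 182)
Output shape: (5, 342, 163, 178)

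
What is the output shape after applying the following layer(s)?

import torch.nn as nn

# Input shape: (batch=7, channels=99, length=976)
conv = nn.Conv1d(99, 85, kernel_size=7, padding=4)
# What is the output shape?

Input shape: (7, 99, 976)
Output shape: (7, 85, 978)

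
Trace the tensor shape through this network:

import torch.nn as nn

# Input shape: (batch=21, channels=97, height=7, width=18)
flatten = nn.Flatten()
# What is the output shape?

Input shape: (21, 97, 7, 18)
Output shape: (21, 12222)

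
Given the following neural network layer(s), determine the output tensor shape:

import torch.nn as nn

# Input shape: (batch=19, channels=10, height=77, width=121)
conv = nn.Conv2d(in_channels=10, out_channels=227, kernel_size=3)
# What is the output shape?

Input shape: (19, 10, 77, 121)
Output shape: (19, 227, 75, 119)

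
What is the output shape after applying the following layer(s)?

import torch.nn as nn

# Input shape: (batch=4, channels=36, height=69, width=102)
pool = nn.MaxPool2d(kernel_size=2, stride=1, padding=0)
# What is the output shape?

Input shape: (4, 36, 69, 102)
Output shape: (4, 36, 68, 101)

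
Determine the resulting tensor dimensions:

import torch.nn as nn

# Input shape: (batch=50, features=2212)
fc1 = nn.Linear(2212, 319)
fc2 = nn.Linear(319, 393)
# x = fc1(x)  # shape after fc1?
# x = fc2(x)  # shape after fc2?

Input shape: (50, 2212)
  -> after fc1: (50, 319)
Output shape: (50, 393)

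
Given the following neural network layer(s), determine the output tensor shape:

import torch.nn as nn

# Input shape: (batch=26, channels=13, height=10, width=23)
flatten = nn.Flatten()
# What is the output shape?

Input shape: (26, 13, 10, 23)
Output shape: (26, 2990)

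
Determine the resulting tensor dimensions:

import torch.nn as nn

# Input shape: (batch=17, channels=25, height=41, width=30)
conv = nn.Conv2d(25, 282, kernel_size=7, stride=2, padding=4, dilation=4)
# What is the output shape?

Input shape: (17, 25, 41, 30)
Output shape: (17, 282, 13, 7)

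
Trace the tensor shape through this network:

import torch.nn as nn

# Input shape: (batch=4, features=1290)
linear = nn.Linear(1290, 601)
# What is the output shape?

Input shape: (4, 1290)
Output shape: (4, 601)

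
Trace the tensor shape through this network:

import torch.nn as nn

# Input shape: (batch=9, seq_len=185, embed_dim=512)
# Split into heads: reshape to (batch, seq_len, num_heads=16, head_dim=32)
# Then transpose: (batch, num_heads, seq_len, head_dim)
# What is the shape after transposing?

Input shape: (9, 185, 512)
  -> after reshape: (9, 185, 16, 32)
Output shape: (9, 16, 185, 32)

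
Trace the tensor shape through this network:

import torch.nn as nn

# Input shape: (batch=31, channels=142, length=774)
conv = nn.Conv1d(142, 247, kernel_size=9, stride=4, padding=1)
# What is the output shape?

Input shape: (31, 142, 774)
Output shape: (31, 247, 192)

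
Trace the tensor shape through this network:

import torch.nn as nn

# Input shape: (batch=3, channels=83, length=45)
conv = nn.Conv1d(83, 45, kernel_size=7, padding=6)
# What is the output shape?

Input shape: (3, 83, 45)
Output shape: (3, 45, 51)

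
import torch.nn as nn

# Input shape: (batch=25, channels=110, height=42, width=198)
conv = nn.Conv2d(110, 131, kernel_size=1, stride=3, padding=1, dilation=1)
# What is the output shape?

Input shape: (25, 110, 42, 198)
Output shape: (25, 131, 15, 67)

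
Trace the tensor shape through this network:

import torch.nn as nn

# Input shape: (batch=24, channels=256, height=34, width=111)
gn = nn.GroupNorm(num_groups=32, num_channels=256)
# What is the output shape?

Input shape: (24, 256, 34, 111)
Output shape: (24, 256, 34, 111)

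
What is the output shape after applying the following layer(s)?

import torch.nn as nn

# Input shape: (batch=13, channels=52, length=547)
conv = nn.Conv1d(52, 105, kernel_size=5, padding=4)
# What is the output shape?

Input shape: (13, 52, 547)
Output shape: (13, 105, 551)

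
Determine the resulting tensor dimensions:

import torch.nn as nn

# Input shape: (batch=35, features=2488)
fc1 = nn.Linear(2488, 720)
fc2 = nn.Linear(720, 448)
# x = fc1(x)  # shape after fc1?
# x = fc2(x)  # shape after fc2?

Input shape: (35, 2488)
  -> after fc1: (35, 720)
Output shape: (35, 448)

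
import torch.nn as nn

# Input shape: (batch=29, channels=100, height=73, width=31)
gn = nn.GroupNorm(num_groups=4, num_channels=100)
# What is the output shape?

Input shape: (29, 100, 73, 31)
Output shape: (29, 100, 73, 31)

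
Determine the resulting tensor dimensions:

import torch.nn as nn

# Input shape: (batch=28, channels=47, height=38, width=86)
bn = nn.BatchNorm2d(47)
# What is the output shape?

Input shape: (28, 47, 38, 86)
Output shape: (28, 47, 38, 86)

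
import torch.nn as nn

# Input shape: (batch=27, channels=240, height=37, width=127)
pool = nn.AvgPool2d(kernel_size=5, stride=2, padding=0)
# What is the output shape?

Input shape: (27, 240, 37, 127)
Output shape: (27, 240, 17, 62)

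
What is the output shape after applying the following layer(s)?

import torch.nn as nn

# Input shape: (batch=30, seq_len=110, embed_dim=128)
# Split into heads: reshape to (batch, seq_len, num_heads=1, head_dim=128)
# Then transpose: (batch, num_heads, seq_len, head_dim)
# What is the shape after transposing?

Input shape: (30, 110, 128)
  -> after reshape: (30, 110, 1, 128)
Output shape: (30, 1, 110, 128)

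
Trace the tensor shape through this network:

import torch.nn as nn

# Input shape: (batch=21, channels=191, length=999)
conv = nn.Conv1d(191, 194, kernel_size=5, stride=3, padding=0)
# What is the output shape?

Input shape: (21, 191, 999)
Output shape: (21, 194, 332)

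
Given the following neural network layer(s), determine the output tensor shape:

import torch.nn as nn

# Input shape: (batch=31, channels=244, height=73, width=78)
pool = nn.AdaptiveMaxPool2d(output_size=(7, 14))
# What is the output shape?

Input shape: (31, 244, 73, 78)
Output shape: (31, 244, 7, 14)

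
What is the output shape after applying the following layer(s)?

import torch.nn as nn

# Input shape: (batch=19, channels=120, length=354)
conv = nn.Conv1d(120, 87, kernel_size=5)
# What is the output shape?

Input shape: (19, 120, 354)
Output shape: (19, 87, 350)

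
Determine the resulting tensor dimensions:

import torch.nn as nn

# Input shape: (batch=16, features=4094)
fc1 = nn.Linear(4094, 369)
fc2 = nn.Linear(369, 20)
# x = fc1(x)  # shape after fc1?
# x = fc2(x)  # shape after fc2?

Input shape: (16, 4094)
  -> after fc1: (16, 369)
Output shape: (16, 20)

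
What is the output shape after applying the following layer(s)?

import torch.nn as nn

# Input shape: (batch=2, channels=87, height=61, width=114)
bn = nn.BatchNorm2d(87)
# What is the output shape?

Input shape: (2, 87, 61, 114)
Output shape: (2, 87, 61, 114)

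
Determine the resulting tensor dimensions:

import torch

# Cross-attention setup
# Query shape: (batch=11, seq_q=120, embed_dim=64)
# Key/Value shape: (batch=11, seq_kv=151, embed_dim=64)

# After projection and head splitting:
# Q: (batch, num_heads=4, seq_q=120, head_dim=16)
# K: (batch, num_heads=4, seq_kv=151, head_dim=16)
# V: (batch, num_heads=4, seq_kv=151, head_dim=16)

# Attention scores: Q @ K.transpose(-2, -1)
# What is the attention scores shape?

Input shape: (11, 120, 64)
Output shape: (11, 4, 120, 151)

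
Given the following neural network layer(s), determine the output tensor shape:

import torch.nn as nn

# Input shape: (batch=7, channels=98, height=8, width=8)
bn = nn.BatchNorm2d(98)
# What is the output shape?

Input shape: (7, 98, 8, 8)
Output shape: (7, 98, 8, 8)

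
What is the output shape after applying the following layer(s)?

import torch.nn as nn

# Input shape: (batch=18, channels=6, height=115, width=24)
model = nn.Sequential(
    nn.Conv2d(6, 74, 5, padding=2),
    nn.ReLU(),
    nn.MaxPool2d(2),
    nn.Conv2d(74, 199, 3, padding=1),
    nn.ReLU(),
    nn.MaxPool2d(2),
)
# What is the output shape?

Input shape: (18, 6, 115, 24)
  -> after first Conv2d: (18, 74, 115, 24)
  -> after first MaxPool2d: (18, 74, 57, 12)
  -> after second Conv2d: (18, 199, 57, 12)
Output shape: (18, 199, 28, 6)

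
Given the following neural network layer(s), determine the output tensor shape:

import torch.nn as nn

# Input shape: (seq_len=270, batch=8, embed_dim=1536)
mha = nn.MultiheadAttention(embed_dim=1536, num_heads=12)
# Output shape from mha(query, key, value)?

Input shape: (270, 8, 1536)
Output shape: (270, 8, 1536)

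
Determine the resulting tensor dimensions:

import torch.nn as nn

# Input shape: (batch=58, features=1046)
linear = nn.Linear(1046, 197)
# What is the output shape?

Input shape: (58, 1046)
Output shape: (58, 197)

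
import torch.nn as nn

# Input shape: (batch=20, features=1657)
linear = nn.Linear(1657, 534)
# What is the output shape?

Input shape: (20, 1657)
Output shape: (20, 534)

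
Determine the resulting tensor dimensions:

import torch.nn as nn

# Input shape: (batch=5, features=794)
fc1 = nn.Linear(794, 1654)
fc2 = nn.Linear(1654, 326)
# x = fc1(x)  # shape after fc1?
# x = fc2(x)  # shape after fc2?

Input shape: (5, 794)
  -> after fc1: (5, 1654)
Output shape: (5, 326)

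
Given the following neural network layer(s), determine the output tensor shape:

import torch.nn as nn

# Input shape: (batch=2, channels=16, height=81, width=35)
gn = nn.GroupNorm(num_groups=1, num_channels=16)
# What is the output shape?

Input shape: (2, 16, 81, 35)
Output shape: (2, 16, 81, 35)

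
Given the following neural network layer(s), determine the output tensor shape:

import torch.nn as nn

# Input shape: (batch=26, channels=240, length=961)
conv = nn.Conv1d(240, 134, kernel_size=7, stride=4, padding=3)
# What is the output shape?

Input shape: (26, 240, 961)
Output shape: (26, 134, 241)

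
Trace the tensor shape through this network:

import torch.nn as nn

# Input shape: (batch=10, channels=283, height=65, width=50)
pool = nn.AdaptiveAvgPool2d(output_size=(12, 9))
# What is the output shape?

Input shape: (10, 283, 65, 50)
Output shape: (10, 283, 12, 9)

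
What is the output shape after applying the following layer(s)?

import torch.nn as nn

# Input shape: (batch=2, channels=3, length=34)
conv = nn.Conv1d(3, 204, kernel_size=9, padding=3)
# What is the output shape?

Input shape: (2, 3, 34)
Output shape: (2, 204, 32)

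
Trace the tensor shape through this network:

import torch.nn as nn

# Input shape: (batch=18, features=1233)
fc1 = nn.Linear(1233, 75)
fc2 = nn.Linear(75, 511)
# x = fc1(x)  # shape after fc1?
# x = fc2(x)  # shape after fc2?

Input shape: (18, 1233)
  -> after fc1: (18, 75)
Output shape: (18, 511)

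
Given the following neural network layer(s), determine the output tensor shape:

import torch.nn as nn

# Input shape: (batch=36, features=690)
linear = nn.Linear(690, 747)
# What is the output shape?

Input shape: (36, 690)
Output shape: (36, 747)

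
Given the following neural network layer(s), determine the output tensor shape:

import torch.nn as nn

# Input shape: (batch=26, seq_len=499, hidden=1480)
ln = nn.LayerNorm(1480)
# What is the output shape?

Input shape: (26, 499, 1480)
Output shape: (26, 499, 1480)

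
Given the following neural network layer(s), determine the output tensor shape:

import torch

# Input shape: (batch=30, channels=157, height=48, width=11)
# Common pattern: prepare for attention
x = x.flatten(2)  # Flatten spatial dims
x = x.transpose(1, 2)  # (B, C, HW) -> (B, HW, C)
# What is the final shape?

Input shape: (30, 157, 48, 11)
  -> after flatten(2): (30, 157, 528)
Output shape: (30, 528, 157)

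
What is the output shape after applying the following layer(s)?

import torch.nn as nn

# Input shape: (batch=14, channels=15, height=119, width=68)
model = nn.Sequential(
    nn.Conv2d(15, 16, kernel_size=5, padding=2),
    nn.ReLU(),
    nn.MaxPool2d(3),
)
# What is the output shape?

Input shape: (14, 15, 119, 68)
  -> after Conv2d: (14, 16, 119, 68)
  -> after ReLU: (14, 16, 119, 68)
Output shape: (14, 16, 39, 22)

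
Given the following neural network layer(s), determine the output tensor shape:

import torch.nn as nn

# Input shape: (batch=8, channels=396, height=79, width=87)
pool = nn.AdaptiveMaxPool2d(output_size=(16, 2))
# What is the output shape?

Input shape: (8, 396, 79, 87)
Output shape: (8, 396, 16, 2)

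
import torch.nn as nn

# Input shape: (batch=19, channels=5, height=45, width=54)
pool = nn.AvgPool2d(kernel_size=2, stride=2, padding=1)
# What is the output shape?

Input shape: (19, 5, 45, 54)
Output shape: (19, 5, 23, 28)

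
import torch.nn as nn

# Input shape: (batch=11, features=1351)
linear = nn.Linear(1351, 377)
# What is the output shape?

Input shape: (11, 1351)
Output shape: (11, 377)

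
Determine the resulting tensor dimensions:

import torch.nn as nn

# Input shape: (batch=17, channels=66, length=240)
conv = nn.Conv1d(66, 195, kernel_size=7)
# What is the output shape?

Input shape: (17, 66, 240)
Output shape: (17, 195, 234)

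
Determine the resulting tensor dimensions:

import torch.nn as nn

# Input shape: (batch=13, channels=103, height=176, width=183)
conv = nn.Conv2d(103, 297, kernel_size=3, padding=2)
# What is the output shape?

Input shape: (13, 103, 176, 183)
Output shape: (13, 297, 178, 185)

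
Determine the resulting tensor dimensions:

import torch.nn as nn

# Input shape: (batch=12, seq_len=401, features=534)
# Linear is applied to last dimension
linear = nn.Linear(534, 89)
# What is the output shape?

Input shape: (12, 401, 534)
Output shape: (12, 401, 89)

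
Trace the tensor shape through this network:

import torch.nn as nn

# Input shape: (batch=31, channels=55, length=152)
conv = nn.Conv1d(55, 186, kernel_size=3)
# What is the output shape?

Input shape: (31, 55, 152)
Output shape: (31, 186, 150)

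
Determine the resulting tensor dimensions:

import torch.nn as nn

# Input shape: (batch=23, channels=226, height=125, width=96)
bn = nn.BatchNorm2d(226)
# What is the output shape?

Input shape: (23, 226, 125, 96)
Output shape: (23, 226, 125, 96)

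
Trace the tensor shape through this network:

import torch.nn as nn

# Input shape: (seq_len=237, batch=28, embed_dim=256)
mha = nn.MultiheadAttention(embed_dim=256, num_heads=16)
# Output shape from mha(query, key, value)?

Input shape: (237, 28, 256)
Output shape: (237, 28, 256)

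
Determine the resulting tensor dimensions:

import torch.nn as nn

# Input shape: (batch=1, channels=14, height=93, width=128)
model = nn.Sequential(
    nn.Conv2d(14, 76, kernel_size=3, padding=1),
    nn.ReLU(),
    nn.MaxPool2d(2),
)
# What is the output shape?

Input shape: (1, 14, 93, 128)
  -> after Conv2d: (1, 76, 93, 128)
  -> after ReLU: (1, 76, 93, 128)
Output shape: (1, 76, 46, 64)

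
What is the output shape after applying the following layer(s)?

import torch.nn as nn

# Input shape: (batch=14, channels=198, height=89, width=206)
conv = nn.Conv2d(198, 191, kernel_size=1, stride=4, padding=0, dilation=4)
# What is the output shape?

Input shape: (14, 198, 89, 206)
Output shape: (14, 191, 23, 52)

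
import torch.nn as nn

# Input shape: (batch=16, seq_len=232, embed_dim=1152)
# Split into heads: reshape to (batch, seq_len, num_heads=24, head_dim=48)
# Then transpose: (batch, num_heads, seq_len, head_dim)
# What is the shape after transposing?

Input shape: (16, 232, 1152)
  -> after reshape: (16, 232, 24, 48)
Output shape: (16, 24, 232, 48)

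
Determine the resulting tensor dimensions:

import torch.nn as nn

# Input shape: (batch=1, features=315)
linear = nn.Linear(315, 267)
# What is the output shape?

Input shape: (1, 315)
Output shape: (1, 267)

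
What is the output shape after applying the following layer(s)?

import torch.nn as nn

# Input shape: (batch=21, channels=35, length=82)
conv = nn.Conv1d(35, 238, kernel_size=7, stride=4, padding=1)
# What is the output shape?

Input shape: (21, 35, 82)
Output shape: (21, 238, 20)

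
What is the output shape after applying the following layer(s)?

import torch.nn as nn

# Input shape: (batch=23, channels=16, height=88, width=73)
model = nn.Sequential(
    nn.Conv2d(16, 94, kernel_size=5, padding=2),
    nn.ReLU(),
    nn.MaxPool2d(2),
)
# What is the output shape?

Input shape: (23, 16, 88, 73)
  -> after Conv2d: (23, 94, 88, 73)
  -> after ReLU: (23, 94, 88, 73)
Output shape: (23, 94, 44, 36)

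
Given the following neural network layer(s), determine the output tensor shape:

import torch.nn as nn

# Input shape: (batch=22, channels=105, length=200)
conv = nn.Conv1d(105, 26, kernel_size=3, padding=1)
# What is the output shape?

Input shape: (22, 105, 200)
Output shape: (22, 26, 200)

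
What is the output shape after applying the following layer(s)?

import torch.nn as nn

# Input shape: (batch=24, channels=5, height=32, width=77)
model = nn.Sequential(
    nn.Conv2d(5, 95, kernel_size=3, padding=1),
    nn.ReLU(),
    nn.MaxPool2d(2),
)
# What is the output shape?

Input shape: (24, 5, 32, 77)
  -> after Conv2d: (24, 95, 32, 77)
  -> after ReLU: (24, 95, 32, 77)
Output shape: (24, 95, 16, 38)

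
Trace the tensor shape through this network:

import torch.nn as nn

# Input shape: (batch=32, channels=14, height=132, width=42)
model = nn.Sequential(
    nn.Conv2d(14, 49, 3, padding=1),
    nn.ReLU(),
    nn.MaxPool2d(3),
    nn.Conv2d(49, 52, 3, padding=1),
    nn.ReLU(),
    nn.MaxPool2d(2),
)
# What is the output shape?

Input shape: (32, 14, 132, 42)
  -> after first Conv2d: (32, 49, 132, 42)
  -> after first MaxPool2d: (32, 49, 44, 14)
  -> after second Conv2d: (32, 52, 44, 14)
Output shape: (32, 52, 22, 7)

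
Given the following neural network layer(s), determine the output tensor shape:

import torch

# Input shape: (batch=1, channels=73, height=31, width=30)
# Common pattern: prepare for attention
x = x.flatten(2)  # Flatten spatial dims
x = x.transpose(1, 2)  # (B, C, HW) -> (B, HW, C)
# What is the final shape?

Input shape: (1, 73, 31, 30)
  -> after flatten(2): (1, 73, 930)
Output shape: (1, 930, 73)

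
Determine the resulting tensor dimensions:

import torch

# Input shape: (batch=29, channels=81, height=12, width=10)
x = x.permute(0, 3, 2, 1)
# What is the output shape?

Input shape: (29, 81, 12, 10)
Output shape: (29, 10, 12, 81)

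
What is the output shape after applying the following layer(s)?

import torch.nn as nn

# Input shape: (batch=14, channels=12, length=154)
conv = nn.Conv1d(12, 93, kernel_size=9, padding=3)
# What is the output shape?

Input shape: (14, 12, 154)
Output shape: (14, 93, 152)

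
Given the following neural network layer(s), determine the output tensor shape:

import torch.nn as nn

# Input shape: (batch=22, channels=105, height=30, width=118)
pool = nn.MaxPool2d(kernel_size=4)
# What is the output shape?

Input shape: (22, 105, 30, 118)
Output shape: (22, 105, 7, 29)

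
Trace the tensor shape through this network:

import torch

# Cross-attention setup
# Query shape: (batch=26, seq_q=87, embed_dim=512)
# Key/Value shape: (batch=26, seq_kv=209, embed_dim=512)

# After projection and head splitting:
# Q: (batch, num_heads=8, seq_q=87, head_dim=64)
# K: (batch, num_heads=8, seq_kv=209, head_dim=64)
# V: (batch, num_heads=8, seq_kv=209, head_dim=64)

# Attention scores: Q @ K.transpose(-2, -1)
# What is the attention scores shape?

Input shape: (26, 87, 512)
Output shape: (26, 8, 87, 209)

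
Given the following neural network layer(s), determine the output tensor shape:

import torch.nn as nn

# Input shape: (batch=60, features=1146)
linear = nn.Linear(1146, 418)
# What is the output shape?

Input shape: (60, 1146)
Output shape: (60, 418)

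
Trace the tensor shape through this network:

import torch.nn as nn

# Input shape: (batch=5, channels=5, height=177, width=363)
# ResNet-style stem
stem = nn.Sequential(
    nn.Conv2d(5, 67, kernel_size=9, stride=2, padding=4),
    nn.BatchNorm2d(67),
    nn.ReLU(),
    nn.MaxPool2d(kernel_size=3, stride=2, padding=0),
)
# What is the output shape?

Input shape: (5, 5, 177, 363)
  -> after Conv2d 9x9 stride=2: (5, 67, 89, 182)
Output shape: (5, 67, 44, 90)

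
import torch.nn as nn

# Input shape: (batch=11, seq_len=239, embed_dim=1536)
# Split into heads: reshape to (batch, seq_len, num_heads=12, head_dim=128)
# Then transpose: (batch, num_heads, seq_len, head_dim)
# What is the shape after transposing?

Input shape: (11, 239, 1536)
  -> after reshape: (11, 239, 12, 128)
Output shape: (11, 12, 239, 128)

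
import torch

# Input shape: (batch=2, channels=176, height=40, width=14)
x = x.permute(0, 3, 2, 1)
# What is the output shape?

Input shape: (2, 176, 40, 14)
Output shape: (2, 14, 40, 176)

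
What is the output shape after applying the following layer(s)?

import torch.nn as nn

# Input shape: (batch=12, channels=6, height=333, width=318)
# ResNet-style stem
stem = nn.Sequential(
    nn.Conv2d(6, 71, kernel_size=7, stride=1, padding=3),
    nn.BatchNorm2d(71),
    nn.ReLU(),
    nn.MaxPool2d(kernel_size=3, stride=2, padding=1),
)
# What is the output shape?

Input shape: (12, 6, 333, 318)
  -> after Conv2d 7x7 stride=1: (12, 71, 333, 318)
Output shape: (12, 71, 167, 159)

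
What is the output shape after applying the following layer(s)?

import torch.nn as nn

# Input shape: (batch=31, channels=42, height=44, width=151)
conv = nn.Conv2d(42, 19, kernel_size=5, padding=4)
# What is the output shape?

Input shape: (31, 42, 44, 151)
Output shape: (31, 19, 48, 155)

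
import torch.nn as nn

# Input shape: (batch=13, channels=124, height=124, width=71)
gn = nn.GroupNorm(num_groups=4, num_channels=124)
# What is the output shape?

Input shape: (13, 124, 124, 71)
Output shape: (13, 124, 124, 71)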